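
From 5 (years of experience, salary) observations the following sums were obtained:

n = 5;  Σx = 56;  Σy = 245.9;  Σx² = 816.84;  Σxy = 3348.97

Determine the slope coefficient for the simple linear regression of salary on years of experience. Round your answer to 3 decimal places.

3.137

Sxx = Σx² − (Σx)²/n = 816.84 − 627.2 = 189.64
Sxy = Σxy − (Σx)(Σy)/n = 3348.97 − 2754.08 = 594.89
b = Sxy/Sxx = 594.89/189.64 = 3.136944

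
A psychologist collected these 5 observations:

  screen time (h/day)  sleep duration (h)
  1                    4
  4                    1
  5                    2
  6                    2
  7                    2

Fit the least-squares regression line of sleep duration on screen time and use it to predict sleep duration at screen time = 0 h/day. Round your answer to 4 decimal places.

n = 5, Σx = 23, Σy = 11, Σxy = 44, Σx² = 127
Sxx = Σx² − (Σx)²/n = 127 − 105.8 = 21.2
Sxy = Σxy − (Σx)(Σy)/n = 44 − 50.6 = -6.6
b = Sxy/Sxx = -6.6/21.2 = -0.311321
a = ȳ − b·x̄ = 2.2 − (-0.311321)·4.6 = 3.632075
ŷ(0) = a + b·0 = 3.632075 + (-0.311321)·0 = 3.632075

3.6321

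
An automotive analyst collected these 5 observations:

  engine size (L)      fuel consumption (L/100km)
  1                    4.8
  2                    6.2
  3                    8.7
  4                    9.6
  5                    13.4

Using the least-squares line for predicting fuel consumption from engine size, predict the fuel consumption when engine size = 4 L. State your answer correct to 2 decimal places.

n = 5, Σx = 15, Σy = 42.7, Σxy = 148.7, Σx² = 55
Sxx = Σx² − (Σx)²/n = 55 − 45 = 10
Sxy = Σxy − (Σx)(Σy)/n = 148.7 − 128.1 = 20.6
b = Sxy/Sxx = 20.6/10 = 2.06
a = ȳ − b·x̄ = 8.54 − 2.06·3 = 2.36
ŷ(4) = a + b·4 = 2.36 + 2.06·4 = 10.6

10.60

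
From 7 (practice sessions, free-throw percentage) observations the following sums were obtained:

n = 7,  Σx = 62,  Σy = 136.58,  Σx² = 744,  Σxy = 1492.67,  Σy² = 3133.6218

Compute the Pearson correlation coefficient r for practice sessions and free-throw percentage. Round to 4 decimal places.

0.9363

Sxx = Σx² − (Σx)²/n = 744 − 549.142857 = 194.857143
Sxy = Σxy − (Σx)(Σy)/n = 1492.67 − 1209.708571 = 282.961429
Syy = Σy² − (Σy)²/n = 3133.6218 − 2664.870914 = 468.750886
r = Sxy/√(Sxx·Syy) = 282.961429/√(91339.458302) = 282.961429/302.224186 = 0.936263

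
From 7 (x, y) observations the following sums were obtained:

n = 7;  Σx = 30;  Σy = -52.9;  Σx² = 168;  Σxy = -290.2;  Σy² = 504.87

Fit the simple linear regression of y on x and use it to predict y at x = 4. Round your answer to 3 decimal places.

Sxx = Σx² − (Σx)²/n = 168 − 128.571429 = 39.428571
Sxy = Σxy − (Σx)(Σy)/n = -290.2 − (-226.714286) = -63.485714
b = Sxy/Sxx = -63.485714/39.428571 = -1.610145
a = ȳ − b·x̄ = -7.557143 − (-1.610145)·4.285714 = -0.656522
ŷ(4) = a + b·4 = -0.656522 + (-1.610145)·4 = -7.097101

-7.097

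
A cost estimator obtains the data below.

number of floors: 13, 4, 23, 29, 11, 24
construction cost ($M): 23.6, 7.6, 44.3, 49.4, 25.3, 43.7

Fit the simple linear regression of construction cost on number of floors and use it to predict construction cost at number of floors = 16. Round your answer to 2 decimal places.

30.08

n = 6, Σx = 104, Σy = 193.9, Σxy = 4115.8, Σx² = 2252
Sxx = Σx² − (Σx)²/n = 2252 − 1802.666667 = 449.333333
Sxy = Σxy − (Σx)(Σy)/n = 4115.8 − 3360.933333 = 754.866667
b = Sxy/Sxx = 754.866667/449.333333 = 1.679970
a = ȳ − b·x̄ = 32.316667 − 1.679970·17.333333 = 3.197181
ŷ(16) = a + b·16 = 3.197181 + 1.679970·16 = 30.076706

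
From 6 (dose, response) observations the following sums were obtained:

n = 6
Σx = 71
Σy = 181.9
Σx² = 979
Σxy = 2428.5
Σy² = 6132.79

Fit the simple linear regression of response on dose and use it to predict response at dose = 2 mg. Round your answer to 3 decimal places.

10.767

Sxx = Σx² − (Σx)²/n = 979 − 840.166667 = 138.833333
Sxy = Σxy − (Σx)(Σy)/n = 2428.5 − 2152.483333 = 276.016667
b = Sxy/Sxx = 276.016667/138.833333 = 1.988115
a = ȳ − b·x̄ = 30.316667 − 1.988115·11.833333 = 6.790636
ŷ(2) = a + b·2 = 6.790636 + 1.988115·2 = 10.766867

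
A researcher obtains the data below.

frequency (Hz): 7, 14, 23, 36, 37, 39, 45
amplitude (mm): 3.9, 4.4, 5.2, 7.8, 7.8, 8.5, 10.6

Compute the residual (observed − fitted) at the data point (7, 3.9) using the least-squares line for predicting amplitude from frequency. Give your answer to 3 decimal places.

n = 7, Σx = 201, Σy = 48.2, Σxy = 1586.4, Σx² = 6985
Sxx = Σx² − (Σx)²/n = 6985 − 5771.571429 = 1213.428571
Sxy = Σxy − (Σx)(Σy)/n = 1586.4 − 1384.028571 = 202.371429
b = Sxy/Sxx = 202.371429/1213.428571 = 0.166777
a = ȳ − b·x̄ = 6.885714 − 0.166777·28.714286 = 2.096845
ŷ(7) = 2.096845 + 0.166777·7 = 3.264281
residual = y − ŷ = 3.9 − 3.264281 = 0.635719

0.636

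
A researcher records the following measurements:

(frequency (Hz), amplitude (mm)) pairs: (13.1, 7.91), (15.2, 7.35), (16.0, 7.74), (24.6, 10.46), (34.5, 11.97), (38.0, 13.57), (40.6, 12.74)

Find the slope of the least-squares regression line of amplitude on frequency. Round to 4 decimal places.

0.2175

n = 7, Σx = 182, Σy = 71.74, Σxy = 2042.366, Σx² = 5546.42
Sxx = Σx² − (Σx)²/n = 5546.42 − 4732 = 814.42
Sxy = Σxy − (Σx)(Σy)/n = 2042.366 − 1865.24 = 177.126
b = Sxy/Sxx = 177.126/814.42 = 0.217487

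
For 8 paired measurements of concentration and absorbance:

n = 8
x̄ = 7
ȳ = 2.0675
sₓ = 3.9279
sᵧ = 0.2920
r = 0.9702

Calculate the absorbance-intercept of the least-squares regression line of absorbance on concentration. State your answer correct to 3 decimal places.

b = r · sᵧ/sₓ = 0.9702 · 0.292/3.9279 = 0.072125
a = ȳ − b·x̄ = 2.0675 − 0.072125·7 = 1.562627

1.563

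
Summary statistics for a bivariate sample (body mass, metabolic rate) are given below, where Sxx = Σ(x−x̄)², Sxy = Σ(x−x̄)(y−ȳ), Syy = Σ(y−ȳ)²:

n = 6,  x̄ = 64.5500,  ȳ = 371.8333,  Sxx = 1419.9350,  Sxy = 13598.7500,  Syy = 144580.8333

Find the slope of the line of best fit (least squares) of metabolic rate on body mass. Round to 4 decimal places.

9.5770

b = Sxy/Sxx = 13598.75/1419.935 = 9.577023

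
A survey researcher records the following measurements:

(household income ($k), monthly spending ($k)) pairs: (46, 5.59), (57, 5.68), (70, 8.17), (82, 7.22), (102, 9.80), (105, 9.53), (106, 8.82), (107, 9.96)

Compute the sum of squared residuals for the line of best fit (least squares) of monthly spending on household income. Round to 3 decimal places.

n = 8, Σx = 675, Σy = 64.77, Σxy = 5745.73, Σx² = 61103, Σy² = 546.2427
Sxx = Σx² − (Σx)²/n = 61103 − 56953.125 = 4149.875
Sxy = Σxy − (Σx)(Σy)/n = 5745.73 − 5464.96875 = 280.76125
Syy = Σy² − (Σy)²/n = 546.2427 − 524.394113 = 21.848588
b = Sxy/Sxx = 280.76125/4149.875 = 0.067655
SSE = Syy − b·Sxy = 21.848588 − 0.067655·280.76125 = 2.853587

2.854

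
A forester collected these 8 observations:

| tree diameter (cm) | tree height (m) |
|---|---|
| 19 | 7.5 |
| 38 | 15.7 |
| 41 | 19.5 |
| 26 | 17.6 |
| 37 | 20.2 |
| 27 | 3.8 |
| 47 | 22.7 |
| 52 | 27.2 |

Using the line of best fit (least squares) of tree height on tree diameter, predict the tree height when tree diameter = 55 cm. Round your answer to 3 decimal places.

27.965

n = 8, Σx = 287, Σy = 134.2, Σxy = 5327.5, Σx² = 11173
Sxx = Σx² − (Σx)²/n = 11173 − 10296.125 = 876.875
Sxy = Σxy − (Σx)(Σy)/n = 5327.5 − 4814.425 = 513.075
b = Sxy/Sxx = 513.075/876.875 = 0.585118
a = ȳ − b·x̄ = 16.775 − 0.585118·35.875 = -4.216094
ŷ(55) = a + b·55 = -4.216094 + 0.585118·55 = 27.965374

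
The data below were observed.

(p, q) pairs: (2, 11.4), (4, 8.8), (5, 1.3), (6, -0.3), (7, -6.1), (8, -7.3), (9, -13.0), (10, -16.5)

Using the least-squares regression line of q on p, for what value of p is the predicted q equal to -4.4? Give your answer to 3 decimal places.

6.837

n = 8, Σx = 51, Σy = -21.7, Σxy = -320.4, Σx² = 375
Sxx = Σx² − (Σx)²/n = 375 − 325.125 = 49.875
Sxy = Σxy − (Σx)(Σy)/n = -320.4 − (-138.3375) = -182.0625
b = Sxy/Sxx = -182.0625/49.875 = -3.650376
a = ȳ − b·x̄ = -2.7125 − (-3.650376)·6.375 = 20.558647
Set a + b·x = -4.4: x = (-4.4 − 20.558647) / (-3.650376) = 6.837281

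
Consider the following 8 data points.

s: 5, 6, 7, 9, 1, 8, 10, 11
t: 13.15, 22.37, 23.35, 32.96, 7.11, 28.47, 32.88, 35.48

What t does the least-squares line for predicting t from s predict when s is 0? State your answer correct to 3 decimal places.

n = 8, Σx = 57, Σy = 195.77, Σxy = 1614.01, Σx² = 477
Sxx = Σx² − (Σx)²/n = 477 − 406.125 = 70.875
Sxy = Σxy − (Σx)(Σy)/n = 1614.01 − 1394.86125 = 219.14875
b = Sxy/Sxx = 219.14875/70.875 = 3.092046
a = ȳ − b·x̄ = 24.47125 − 3.092046·7.125 = 2.440423
ŷ(0) = a + b·0 = 2.440423 + 3.092046·0 = 2.440423

2.440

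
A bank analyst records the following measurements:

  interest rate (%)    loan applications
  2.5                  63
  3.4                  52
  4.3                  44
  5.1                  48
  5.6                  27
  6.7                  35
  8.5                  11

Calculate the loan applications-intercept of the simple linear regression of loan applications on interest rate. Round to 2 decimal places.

81.13

n = 7, Σx = 36.1, Σy = 280, Σxy = 1247.5, Σx² = 210.81
Sxx = Σx² − (Σx)²/n = 210.81 − 186.172857 = 24.637143
Sxy = Σxy − (Σx)(Σy)/n = 1247.5 − 1444 = -196.5
b = Sxy/Sxx = -196.5/24.637143 = -7.975762
a = ȳ − b·x̄ = 40 − (-7.975762)·5.157143 = 81.132147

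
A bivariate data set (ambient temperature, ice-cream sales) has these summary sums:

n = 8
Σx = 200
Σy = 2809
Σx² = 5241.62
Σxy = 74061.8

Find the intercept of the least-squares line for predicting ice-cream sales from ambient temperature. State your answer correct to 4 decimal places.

Sxx = Σx² − (Σx)²/n = 5241.62 − 5000 = 241.62
Sxy = Σxy − (Σx)(Σy)/n = 74061.8 − 70225 = 3836.8
b = Sxy/Sxx = 3836.8/241.62 = 15.879480
a = ȳ − b·x̄ = 351.125 − 15.879480·25 = -45.862004

-45.8620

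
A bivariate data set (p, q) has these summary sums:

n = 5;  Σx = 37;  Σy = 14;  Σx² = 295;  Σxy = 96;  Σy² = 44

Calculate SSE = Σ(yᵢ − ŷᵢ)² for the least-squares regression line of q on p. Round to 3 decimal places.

Sxx = Σx² − (Σx)²/n = 295 − 273.8 = 21.2
Sxy = Σxy − (Σx)(Σy)/n = 96 − 103.6 = -7.6
Syy = Σy² − (Σy)²/n = 44 − 39.2 = 4.8
b = Sxy/Sxx = -7.6/21.2 = -0.358491
SSE = Syy − b·Sxy = 4.8 − (-0.358491)·(-7.6) = 2.075472

2.075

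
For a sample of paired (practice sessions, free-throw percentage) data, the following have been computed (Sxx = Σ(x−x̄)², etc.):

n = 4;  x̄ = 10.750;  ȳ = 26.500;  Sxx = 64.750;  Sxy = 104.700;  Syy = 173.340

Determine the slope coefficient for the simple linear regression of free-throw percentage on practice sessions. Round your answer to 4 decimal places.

1.6170

b = Sxy/Sxx = 104.7/64.75 = 1.616988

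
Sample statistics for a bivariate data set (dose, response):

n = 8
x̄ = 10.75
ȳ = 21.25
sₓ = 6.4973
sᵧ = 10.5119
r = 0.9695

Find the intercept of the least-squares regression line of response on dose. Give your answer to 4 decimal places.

b = r · sᵧ/sₓ = 0.9695 · 10.5119/6.4973 = 1.568542
a = ȳ − b·x̄ = 21.25 − 1.568542·10.75 = 4.388175

4.3882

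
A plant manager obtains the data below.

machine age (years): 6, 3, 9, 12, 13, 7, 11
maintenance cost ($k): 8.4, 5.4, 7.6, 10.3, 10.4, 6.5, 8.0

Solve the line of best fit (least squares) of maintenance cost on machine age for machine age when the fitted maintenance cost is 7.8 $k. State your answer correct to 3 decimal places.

n = 7, Σx = 61, Σy = 56.6, Σxy = 527.3, Σx² = 609
Sxx = Σx² − (Σx)²/n = 609 − 531.571429 = 77.428571
Sxy = Σxy − (Σx)(Σy)/n = 527.3 − 493.228571 = 34.071429
b = Sxy/Sxx = 34.071429/77.428571 = 0.440037
a = ȳ − b·x̄ = 8.085714 − 0.440037·8.714286 = 4.251107
Set a + b·x = 7.8: x = (7.8 − 4.251107) / 0.440037 = 8.064990

8.065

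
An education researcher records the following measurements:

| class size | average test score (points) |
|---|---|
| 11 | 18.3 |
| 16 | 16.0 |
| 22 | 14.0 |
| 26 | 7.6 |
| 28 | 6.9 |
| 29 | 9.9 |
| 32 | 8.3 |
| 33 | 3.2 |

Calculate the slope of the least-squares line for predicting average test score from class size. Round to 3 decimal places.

-0.611

n = 8, Σx = 197, Σy = 84.2, Σxy = 1814.4, Σx² = 5275
Sxx = Σx² − (Σx)²/n = 5275 − 4851.125 = 423.875
Sxy = Σxy − (Σx)(Σy)/n = 1814.4 − 2073.425 = -259.025
b = Sxy/Sxx = -259.025/423.875 = -0.611088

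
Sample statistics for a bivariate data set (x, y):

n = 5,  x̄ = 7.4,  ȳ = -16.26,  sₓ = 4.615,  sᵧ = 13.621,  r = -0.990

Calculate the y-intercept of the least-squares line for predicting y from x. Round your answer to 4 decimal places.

5.3624

b = r · sᵧ/sₓ = -0.99 · 13.621/4.615 = -2.921948
a = ȳ − b·x̄ = -16.26 − (-2.921948)·7.4 = 5.362415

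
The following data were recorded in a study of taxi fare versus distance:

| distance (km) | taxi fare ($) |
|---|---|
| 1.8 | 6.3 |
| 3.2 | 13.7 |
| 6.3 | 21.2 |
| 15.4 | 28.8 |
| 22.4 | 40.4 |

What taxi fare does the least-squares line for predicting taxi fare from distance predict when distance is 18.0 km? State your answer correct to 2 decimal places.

34.04

n = 5, Σx = 49.1, Σy = 110.4, Σxy = 1537.22, Σx² = 792.09
Sxx = Σx² − (Σx)²/n = 792.09 − 482.162 = 309.928
Sxy = Σxy − (Σx)(Σy)/n = 1537.22 − 1084.128 = 453.092
b = Sxy/Sxx = 453.092/309.928 = 1.461927
a = ȳ − b·x̄ = 22.08 − 1.461927·9.82 = 7.723880
ŷ(18.0) = a + b·18.0 = 7.723880 + 1.461927·18 = 34.038560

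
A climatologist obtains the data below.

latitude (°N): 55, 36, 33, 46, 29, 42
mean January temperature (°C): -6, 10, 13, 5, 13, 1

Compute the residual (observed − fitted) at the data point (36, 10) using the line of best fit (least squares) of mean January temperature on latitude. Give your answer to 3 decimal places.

n = 6, Σx = 241, Σy = 36, Σxy = 1108, Σx² = 10131
Sxx = Σx² − (Σx)²/n = 10131 − 9680.166667 = 450.833333
Sxy = Σxy − (Σx)(Σy)/n = 1108 − 1446 = -338
b = Sxy/Sxx = -338/450.833333 = -0.749723
a = ȳ − b·x̄ = 6 − (-0.749723)·40.166667 = 36.113863
ŷ(36) = 36.113863 + (-0.749723)·36 = 9.123845
residual = y − ŷ = 10 − 9.123845 = 0.876155

0.876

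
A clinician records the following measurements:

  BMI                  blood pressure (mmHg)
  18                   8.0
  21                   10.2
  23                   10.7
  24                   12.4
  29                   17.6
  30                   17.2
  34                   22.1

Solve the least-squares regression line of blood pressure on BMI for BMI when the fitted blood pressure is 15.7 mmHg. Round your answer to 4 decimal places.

27.4523

n = 7, Σx = 179, Σy = 98.2, Σxy = 2679.7, Σx² = 4767
Sxx = Σx² − (Σx)²/n = 4767 − 4577.285714 = 189.714286
Sxy = Σxy − (Σx)(Σy)/n = 2679.7 − 2511.114286 = 168.585714
b = Sxy/Sxx = 168.585714/189.714286 = 0.888630
a = ȳ − b·x̄ = 14.028571 − 0.888630·25.571429 = -8.694955
Set a + b·x = 15.7: x = (15.7 − (-8.694955)) / 0.888630 = 27.452335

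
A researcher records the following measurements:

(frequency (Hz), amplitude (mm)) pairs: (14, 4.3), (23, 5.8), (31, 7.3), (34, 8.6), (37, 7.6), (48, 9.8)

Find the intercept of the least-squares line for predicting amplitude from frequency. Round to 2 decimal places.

n = 6, Σx = 187, Σy = 43.4, Σxy = 1463.9, Σx² = 6515
Sxx = Σx² − (Σx)²/n = 6515 − 5828.166667 = 686.833333
Sxy = Σxy − (Σx)(Σy)/n = 1463.9 − 1352.633333 = 111.266667
b = Sxy/Sxx = 111.266667/686.833333 = 0.162000
a = ȳ − b·x̄ = 7.233333 − 0.162000·31.166667 = 2.184348

2.18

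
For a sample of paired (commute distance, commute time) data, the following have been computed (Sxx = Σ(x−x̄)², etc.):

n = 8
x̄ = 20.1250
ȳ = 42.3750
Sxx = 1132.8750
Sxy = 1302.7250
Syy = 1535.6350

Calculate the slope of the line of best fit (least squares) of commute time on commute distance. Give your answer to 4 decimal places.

1.1499

b = Sxy/Sxx = 1302.725/1132.875 = 1.149928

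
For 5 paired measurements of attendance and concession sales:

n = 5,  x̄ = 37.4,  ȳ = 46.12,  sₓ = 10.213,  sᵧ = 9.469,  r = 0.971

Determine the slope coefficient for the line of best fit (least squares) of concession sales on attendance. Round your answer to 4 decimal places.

0.9003

b = r · sᵧ/sₓ = 0.971 · 9.469/10.213 = 0.900264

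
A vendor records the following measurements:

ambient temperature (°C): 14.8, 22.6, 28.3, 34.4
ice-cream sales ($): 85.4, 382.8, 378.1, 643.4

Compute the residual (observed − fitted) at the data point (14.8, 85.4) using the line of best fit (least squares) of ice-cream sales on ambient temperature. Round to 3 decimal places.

-19.541

n = 4, Σx = 100.1, Σy = 1489.7, Σxy = 42748.39, Σx² = 2714.05
Sxx = Σx² − (Σx)²/n = 2714.05 − 2505.0025 = 209.0475
Sxy = Σxy − (Σx)(Σy)/n = 42748.39 − 37279.7425 = 5468.6475
b = Sxy/Sxx = 5468.6475/209.0475 = 26.159832
a = ȳ − b·x̄ = 372.425 − 26.159832·25.025 = -282.224798
ŷ(14.8) = -282.224798 + 26.159832·14.8 = 104.940717
residual = y − ŷ = 85.4 − 104.940717 = -19.540717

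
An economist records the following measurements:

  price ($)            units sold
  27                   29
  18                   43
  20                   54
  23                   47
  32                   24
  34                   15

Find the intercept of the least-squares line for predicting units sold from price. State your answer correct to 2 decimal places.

89.94

n = 6, Σx = 154, Σy = 212, Σxy = 4996, Σx² = 4162
Sxx = Σx² − (Σx)²/n = 4162 − 3952.666667 = 209.333333
Sxy = Σxy − (Σx)(Σy)/n = 4996 − 5441.333333 = -445.333333
b = Sxy/Sxx = -445.333333/209.333333 = -2.127389
a = ȳ − b·x̄ = 35.333333 − (-2.127389)·25.666667 = 89.936306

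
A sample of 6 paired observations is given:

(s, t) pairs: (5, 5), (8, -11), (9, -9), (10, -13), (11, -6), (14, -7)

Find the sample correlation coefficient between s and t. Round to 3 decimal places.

n = 6, Σx = 57, Σy = -41, Σxy = -438, Σx² = 587, Σy² = 481
Sxx = Σx² − (Σx)²/n = 587 − 541.5 = 45.5
Sxy = Σxy − (Σx)(Σy)/n = -438 − (-389.5) = -48.5
Syy = Σy² − (Σy)²/n = 481 − 280.166667 = 200.833333
r = Sxy/√(Sxx·Syy) = -48.5/√(9137.916667) = -48.5/95.592451 = -0.507362

-0.507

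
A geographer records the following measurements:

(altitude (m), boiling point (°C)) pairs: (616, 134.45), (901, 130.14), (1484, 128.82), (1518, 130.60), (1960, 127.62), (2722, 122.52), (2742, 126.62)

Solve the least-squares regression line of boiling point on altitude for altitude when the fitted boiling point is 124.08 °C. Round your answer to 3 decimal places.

2845.684

n = 7, Σx = 11943, Σy = 900.77, Σxy = 1520323.7, Σx² = 24467285
Sxx = Σx² − (Σx)²/n = 24467285 − 20376464.142857 = 4090820.857143
Sxy = Σxy − (Σx)(Σy)/n = 1520323.7 − 1536842.301429 = -16518.601429
b = Sxy/Sxx = -16518.601429/4090820.857143 = -0.004038
a = ȳ − b·x̄ = 128.681429 − (-0.004038)·1706.142857 = 135.570778
Set a + b·x = 124.08: x = (124.08 − 135.570778) / (-0.004038) = 2845.683638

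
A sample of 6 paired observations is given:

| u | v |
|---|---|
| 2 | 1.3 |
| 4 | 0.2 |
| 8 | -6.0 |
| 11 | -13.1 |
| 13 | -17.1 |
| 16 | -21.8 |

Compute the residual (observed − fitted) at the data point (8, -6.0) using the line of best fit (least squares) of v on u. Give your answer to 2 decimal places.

1.67

n = 6, Σx = 54, Σy = -56.5, Σxy = -759.8, Σx² = 630
Sxx = Σx² − (Σx)²/n = 630 − 486 = 144
Sxy = Σxy − (Σx)(Σy)/n = -759.8 − (-508.5) = -251.3
b = Sxy/Sxx = -251.3/144 = -1.745139
a = ȳ − b·x̄ = -9.416667 − (-1.745139)·9 = 6.289583
ŷ(8) = 6.289583 + (-1.745139)·8 = -7.671528
residual = y − ŷ = -6.0 − (-7.671528) = 1.671528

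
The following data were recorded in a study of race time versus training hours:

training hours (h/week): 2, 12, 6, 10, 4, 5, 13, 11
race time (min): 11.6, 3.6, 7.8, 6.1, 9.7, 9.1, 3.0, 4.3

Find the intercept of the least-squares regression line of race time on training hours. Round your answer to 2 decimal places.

n = 8, Σx = 63, Σy = 55.2, Σxy = 344.8, Σx² = 615
Sxx = Σx² − (Σx)²/n = 615 − 496.125 = 118.875
Sxy = Σxy − (Σx)(Σy)/n = 344.8 − 434.7 = -89.9
b = Sxy/Sxx = -89.9/118.875 = -0.756257
a = ȳ − b·x̄ = 6.9 − (-0.756257)·7.875 = 12.855521

12.86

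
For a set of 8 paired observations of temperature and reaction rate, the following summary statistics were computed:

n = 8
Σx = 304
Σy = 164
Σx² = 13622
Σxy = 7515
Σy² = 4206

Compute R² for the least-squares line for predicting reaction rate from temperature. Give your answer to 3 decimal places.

0.942

Sxx = Σx² − (Σx)²/n = 13622 − 11552 = 2070
Sxy = Σxy − (Σx)(Σy)/n = 7515 − 6232 = 1283
Syy = Σy² − (Σy)²/n = 4206 − 3362 = 844
R² = Sxy²/(Sxx·Syy) = (1283)²/(2070·844) = 0.942194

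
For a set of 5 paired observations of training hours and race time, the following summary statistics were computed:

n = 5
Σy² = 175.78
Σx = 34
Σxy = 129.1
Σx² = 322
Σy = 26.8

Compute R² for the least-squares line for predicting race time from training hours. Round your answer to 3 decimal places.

0.968

Sxx = Σx² − (Σx)²/n = 322 − 231.2 = 90.8
Sxy = Σxy − (Σx)(Σy)/n = 129.1 − 182.24 = -53.14
Syy = Σy² − (Σy)²/n = 175.78 − 143.648 = 32.132
R² = Sxy²/(Sxx·Syy) = (-53.14)²/(90.8·32.132) = 0.967875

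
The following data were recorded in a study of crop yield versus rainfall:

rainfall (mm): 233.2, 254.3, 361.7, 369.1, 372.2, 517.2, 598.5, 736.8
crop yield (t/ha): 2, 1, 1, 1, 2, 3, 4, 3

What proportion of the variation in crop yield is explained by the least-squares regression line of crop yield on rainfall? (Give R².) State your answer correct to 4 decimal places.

n = 8, Σx = 3443, Σy = 17, Σxy = 8351.9, Σx² = 1693217.6, Σy² = 45
Sxx = Σx² − (Σx)²/n = 1693217.6 − 1481781.125 = 211436.475
Sxy = Σxy − (Σx)(Σy)/n = 8351.9 − 7316.375 = 1035.525
Syy = Σy² − (Σy)²/n = 45 − 36.125 = 8.875
R² = Sxy²/(Sxx·Syy) = (1035.525)²/(211436.475·8.875) = 0.571443

0.5714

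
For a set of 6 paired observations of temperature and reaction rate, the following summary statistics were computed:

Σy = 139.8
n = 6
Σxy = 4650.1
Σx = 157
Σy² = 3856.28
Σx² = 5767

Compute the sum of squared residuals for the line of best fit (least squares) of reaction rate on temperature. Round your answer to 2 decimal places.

Sxx = Σx² − (Σx)²/n = 5767 − 4108.166667 = 1658.833333
Sxy = Σxy − (Σx)(Σy)/n = 4650.1 − 3658.1 = 992
Syy = Σy² − (Σy)²/n = 3856.28 − 3257.34 = 598.94
b = Sxy/Sxx = 992/1658.833333 = 0.598011
SSE = Syy − b·Sxy = 598.94 − 0.598011·992 = 5.713435

5.71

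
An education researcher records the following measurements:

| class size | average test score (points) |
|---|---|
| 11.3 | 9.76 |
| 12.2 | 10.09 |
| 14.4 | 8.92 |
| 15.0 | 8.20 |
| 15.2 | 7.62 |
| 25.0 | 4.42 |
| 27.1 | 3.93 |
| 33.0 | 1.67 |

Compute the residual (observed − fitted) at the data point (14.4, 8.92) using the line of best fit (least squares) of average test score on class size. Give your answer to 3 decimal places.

n = 8, Σx = 153.2, Σy = 54.61, Σxy = 872.771, Σx² = 3388.34
Sxx = Σx² − (Σx)²/n = 3388.34 − 2933.78 = 454.56
Sxy = Σxy − (Σx)(Σy)/n = 872.771 − 1045.7815 = -173.0105
b = Sxy/Sxx = -173.0105/454.56 = -0.380611
a = ȳ − b·x̄ = 6.82625 − (-0.380611)·19.15 = 14.114949
ŷ(14.4) = 14.114949 + (-0.380611)·14.4 = 8.634152
residual = y − ŷ = 8.92 − 8.634152 = 0.285848

0.286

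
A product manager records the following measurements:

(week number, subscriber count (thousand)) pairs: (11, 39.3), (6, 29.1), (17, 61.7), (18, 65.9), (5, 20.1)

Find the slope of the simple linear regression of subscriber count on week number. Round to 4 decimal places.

n = 5, Σx = 57, Σy = 216.1, Σxy = 2942.5, Σx² = 795
Sxx = Σx² − (Σx)²/n = 795 − 649.8 = 145.2
Sxy = Σxy − (Σx)(Σy)/n = 2942.5 − 2463.54 = 478.96
b = Sxy/Sxx = 478.96/145.2 = 3.298623

3.2986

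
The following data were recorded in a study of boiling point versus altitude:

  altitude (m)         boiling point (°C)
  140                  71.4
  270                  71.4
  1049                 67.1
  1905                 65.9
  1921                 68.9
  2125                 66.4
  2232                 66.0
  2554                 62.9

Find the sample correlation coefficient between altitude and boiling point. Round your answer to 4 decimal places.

n = 8, Σx = 12196, Σy = 540, Σxy = 806616.9, Σx² = 24532532, Σy² = 36509.72
Sxx = Σx² − (Σx)²/n = 24532532 − 18592802 = 5939730
Sxy = Σxy − (Σx)(Σy)/n = 806616.9 − 823230 = -16613.1
Syy = Σy² − (Σy)²/n = 36509.72 − 36450 = 59.72
r = Sxy/√(Sxx·Syy) = -16613.1/√(354720675.6) = -16613.1/18834.029723 = -0.882079

-0.8821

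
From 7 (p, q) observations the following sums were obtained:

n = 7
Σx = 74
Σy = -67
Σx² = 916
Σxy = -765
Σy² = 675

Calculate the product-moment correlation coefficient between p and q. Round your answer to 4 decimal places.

Sxx = Σx² − (Σx)²/n = 916 − 782.285714 = 133.714286
Sxy = Σxy − (Σx)(Σy)/n = -765 − (-708.285714) = -56.714286
Syy = Σy² − (Σy)²/n = 675 − 641.285714 = 33.714286
r = Sxy/√(Sxx·Syy) = -56.714286/√(4508.081633) = -56.714286/67.142249 = -0.844688

-0.8447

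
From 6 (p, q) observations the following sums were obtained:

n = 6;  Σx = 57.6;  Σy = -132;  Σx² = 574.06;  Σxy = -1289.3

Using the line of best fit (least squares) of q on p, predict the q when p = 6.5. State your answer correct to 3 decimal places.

-18.753

Sxx = Σx² − (Σx)²/n = 574.06 − 552.96 = 21.1
Sxy = Σxy − (Σx)(Σy)/n = -1289.3 − (-1267.2) = -22.1
b = Sxy/Sxx = -22.1/21.1 = -1.047393
a = ȳ − b·x̄ = -22 − (-1.047393)·9.6 = -11.945024
ŷ(6.5) = a + b·6.5 = -11.945024 + (-1.047393)·6.5 = -18.753081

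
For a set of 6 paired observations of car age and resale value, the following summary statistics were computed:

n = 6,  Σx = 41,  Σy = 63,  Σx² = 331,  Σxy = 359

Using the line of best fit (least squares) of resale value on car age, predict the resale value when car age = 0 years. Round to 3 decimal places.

20.111

Sxx = Σx² − (Σx)²/n = 331 − 280.166667 = 50.833333
Sxy = Σxy − (Σx)(Σy)/n = 359 − 430.5 = -71.5
b = Sxy/Sxx = -71.5/50.833333 = -1.406557
a = ȳ − b·x̄ = 10.5 − (-1.406557)·6.833333 = 20.111475
ŷ(0) = a + b·0 = 20.111475 + (-1.406557)·0 = 20.111475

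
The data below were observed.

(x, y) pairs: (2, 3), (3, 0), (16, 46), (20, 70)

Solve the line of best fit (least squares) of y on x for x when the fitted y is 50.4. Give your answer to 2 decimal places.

15.82

n = 4, Σx = 41, Σy = 119, Σxy = 2142, Σx² = 669
Sxx = Σx² − (Σx)²/n = 669 − 420.25 = 248.75
Sxy = Σxy − (Σx)(Σy)/n = 2142 − 1219.75 = 922.25
b = Sxy/Sxx = 922.25/248.75 = 3.707538
a = ȳ − b·x̄ = 29.75 − 3.707538·10.25 = -8.252261
Set a + b·x = 50.4: x = (50.4 − (-8.252261)) / 3.707538 = 15.819734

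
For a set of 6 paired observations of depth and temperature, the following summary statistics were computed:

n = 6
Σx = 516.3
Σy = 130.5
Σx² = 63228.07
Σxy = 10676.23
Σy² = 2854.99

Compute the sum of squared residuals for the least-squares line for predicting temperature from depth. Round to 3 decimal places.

Sxx = Σx² − (Σx)²/n = 63228.07 − 44427.615 = 18800.455
Sxy = Σxy − (Σx)(Σy)/n = 10676.23 − 11229.525 = -553.295
Syy = Σy² − (Σy)²/n = 2854.99 − 2838.375 = 16.615
b = Sxy/Sxx = -553.295/18800.455 = -0.029430
SSE = Syy − b·Sxy = 16.615 − (-0.029430)·(-553.295) = 0.331599

0.332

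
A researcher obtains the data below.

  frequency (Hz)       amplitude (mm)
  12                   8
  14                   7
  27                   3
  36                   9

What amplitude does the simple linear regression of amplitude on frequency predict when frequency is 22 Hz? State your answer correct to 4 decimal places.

6.7511

n = 4, Σx = 89, Σy = 27, Σxy = 599, Σx² = 2365
Sxx = Σx² − (Σx)²/n = 2365 − 1980.25 = 384.75
Sxy = Σxy − (Σx)(Σy)/n = 599 − 600.75 = -1.75
b = Sxy/Sxx = -1.75/384.75 = -0.004548
a = ȳ − b·x̄ = 6.75 − (-0.004548)·22.25 = 6.851202
ŷ(22) = a + b·22 = 6.851202 + (-0.004548)·22 = 6.751137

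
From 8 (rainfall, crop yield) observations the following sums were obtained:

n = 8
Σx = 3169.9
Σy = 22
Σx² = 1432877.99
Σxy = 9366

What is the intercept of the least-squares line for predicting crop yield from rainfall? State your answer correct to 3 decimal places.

1.296

Sxx = Σx² − (Σx)²/n = 1432877.99 − 1256033.25125 = 176844.73875
Sxy = Σxy − (Σx)(Σy)/n = 9366 − 8717.225 = 648.775
b = Sxy/Sxx = 648.775/176844.73875 = 0.003669
a = ȳ − b·x̄ = 2.75 − 0.003669·396.2375 = 1.296358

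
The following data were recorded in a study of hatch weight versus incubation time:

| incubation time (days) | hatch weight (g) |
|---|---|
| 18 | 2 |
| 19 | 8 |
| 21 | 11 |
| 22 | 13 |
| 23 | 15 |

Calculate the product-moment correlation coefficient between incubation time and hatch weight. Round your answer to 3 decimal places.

n = 5, Σx = 103, Σy = 49, Σxy = 1050, Σx² = 2139, Σy² = 583
Sxx = Σx² − (Σx)²/n = 2139 − 2121.8 = 17.2
Sxy = Σxy − (Σx)(Σy)/n = 1050 − 1009.4 = 40.6
Syy = Σy² − (Σy)²/n = 583 − 480.2 = 102.8
r = Sxy/√(Sxx·Syy) = 40.6/√(1768.16) = 40.6/42.049495 = 0.965529

0.966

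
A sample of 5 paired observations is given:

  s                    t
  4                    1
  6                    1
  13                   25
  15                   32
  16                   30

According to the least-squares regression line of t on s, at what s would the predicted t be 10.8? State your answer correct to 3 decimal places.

8.309

n = 5, Σx = 54, Σy = 89, Σxy = 1295, Σx² = 702
Sxx = Σx² − (Σx)²/n = 702 − 583.2 = 118.8
Sxy = Σxy − (Σx)(Σy)/n = 1295 − 961.2 = 333.8
b = Sxy/Sxx = 333.8/118.8 = 2.809764
a = ȳ − b·x̄ = 17.8 − 2.809764·10.8 = -12.545455
Set a + b·x = 10.8: x = (10.8 − (-12.545455)) / 2.809764 = 8.308688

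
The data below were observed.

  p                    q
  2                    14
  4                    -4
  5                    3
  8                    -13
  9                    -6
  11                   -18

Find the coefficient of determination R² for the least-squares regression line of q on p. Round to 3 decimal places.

n = 6, Σx = 39, Σy = -24, Σxy = -329, Σx² = 311, Σy² = 750
Sxx = Σx² − (Σx)²/n = 311 − 253.5 = 57.5
Sxy = Σxy − (Σx)(Σy)/n = -329 − (-156) = -173
Syy = Σy² − (Σy)²/n = 750 − 96 = 654
R² = Sxy²/(Sxx·Syy) = (-173)²/(57.5·654) = 0.795878

0.796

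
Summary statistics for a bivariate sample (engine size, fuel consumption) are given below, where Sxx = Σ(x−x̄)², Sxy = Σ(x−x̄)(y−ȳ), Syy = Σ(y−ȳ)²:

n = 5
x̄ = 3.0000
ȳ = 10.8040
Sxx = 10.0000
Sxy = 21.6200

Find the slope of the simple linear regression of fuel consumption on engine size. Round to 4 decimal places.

2.1620

b = Sxy/Sxx = 21.62/10 = 2.162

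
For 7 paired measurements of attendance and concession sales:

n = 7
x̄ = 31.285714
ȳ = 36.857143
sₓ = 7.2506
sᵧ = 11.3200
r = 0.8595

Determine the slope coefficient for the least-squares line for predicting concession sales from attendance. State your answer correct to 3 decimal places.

1.342

b = r · sᵧ/sₓ = 0.8595 · 11.32/7.2506 = 1.341894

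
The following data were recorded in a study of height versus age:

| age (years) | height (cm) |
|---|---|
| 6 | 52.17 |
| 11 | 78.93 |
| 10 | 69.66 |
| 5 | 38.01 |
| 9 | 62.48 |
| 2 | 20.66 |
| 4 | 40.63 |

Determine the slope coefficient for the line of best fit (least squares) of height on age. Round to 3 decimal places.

5.930

n = 7, Σx = 47, Σy = 362.54, Σxy = 2834.06, Σx² = 383
Sxx = Σx² − (Σx)²/n = 383 − 315.571429 = 67.428571
Sxy = Σxy − (Σx)(Σy)/n = 2834.06 − 2434.197143 = 399.862857
b = Sxy/Sxx = 399.862857/67.428571 = 5.930169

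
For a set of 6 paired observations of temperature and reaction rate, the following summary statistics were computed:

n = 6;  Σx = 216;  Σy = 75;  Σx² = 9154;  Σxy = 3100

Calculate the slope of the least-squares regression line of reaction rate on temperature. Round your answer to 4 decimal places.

0.2903

Sxx = Σx² − (Σx)²/n = 9154 − 7776 = 1378
Sxy = Σxy − (Σx)(Σy)/n = 3100 − 2700 = 400
b = Sxy/Sxx = 400/1378 = 0.290276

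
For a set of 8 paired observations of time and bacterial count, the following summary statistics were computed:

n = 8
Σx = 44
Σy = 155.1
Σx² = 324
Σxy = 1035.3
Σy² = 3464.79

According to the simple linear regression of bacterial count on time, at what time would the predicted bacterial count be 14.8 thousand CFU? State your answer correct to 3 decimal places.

3.436

Sxx = Σx² − (Σx)²/n = 324 − 242 = 82
Sxy = Σxy − (Σx)(Σy)/n = 1035.3 − 853.05 = 182.25
b = Sxy/Sxx = 182.25/82 = 2.222561
a = ȳ − b·x̄ = 19.3875 − 2.222561·5.5 = 7.163415
Set a + b·x = 14.8: x = (14.8 − 7.163415) / 2.222561 = 3.435940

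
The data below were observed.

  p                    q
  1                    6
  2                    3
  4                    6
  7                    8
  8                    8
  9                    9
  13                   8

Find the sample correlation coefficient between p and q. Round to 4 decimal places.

n = 7, Σx = 44, Σy = 48, Σxy = 341, Σx² = 384, Σy² = 354
Sxx = Σx² − (Σx)²/n = 384 − 276.571429 = 107.428571
Sxy = Σxy − (Σx)(Σy)/n = 341 − 301.714286 = 39.285714
Syy = Σy² − (Σy)²/n = 354 − 329.142857 = 24.857143
r = Sxy/√(Sxx·Syy) = 39.285714/√(2670.367347) = 39.285714/51.675597 = 0.760237

0.7602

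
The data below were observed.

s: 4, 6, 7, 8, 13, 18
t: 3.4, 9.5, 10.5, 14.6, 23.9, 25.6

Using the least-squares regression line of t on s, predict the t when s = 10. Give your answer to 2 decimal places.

15.65

n = 6, Σx = 56, Σy = 87.5, Σxy = 1032.4, Σx² = 658
Sxx = Σx² − (Σx)²/n = 658 − 522.666667 = 135.333333
Sxy = Σxy − (Σx)(Σy)/n = 1032.4 − 816.666667 = 215.733333
b = Sxy/Sxx = 215.733333/135.333333 = 1.594089
a = ȳ − b·x̄ = 14.583333 − 1.594089·9.333333 = -0.294828
ŷ(10) = a + b·10 = -0.294828 + 1.594089·10 = 15.646059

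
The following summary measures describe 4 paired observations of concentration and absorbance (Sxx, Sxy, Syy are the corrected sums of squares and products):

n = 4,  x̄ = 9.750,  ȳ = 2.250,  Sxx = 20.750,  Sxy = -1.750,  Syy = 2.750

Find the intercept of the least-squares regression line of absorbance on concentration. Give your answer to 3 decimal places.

b = Sxy/Sxx = -1.75/20.75 = -0.084337
a = ȳ − b·x̄ = 2.25 − (-0.084337)·9.75 = 3.072289

3.072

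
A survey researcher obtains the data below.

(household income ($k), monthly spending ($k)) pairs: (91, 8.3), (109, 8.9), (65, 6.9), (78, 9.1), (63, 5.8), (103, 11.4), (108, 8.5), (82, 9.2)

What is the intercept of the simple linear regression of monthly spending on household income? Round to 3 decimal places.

n = 8, Σx = 699, Σy = 68.1, Σxy = 6095.7, Σx² = 63437
Sxx = Σx² − (Σx)²/n = 63437 − 61075.125 = 2361.875
Sxy = Σxy − (Σx)(Σy)/n = 6095.7 − 5950.2375 = 145.4625
b = Sxy/Sxx = 145.4625/2361.875 = 0.061588
a = ȳ − b·x̄ = 8.5125 − 0.061588·87.375 = 3.131273

3.131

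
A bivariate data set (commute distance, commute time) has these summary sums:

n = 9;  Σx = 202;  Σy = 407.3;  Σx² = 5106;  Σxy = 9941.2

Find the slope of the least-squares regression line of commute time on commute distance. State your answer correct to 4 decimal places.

1.3973

Sxx = Σx² − (Σx)²/n = 5106 − 4533.777778 = 572.222222
Sxy = Σxy − (Σx)(Σy)/n = 9941.2 − 9141.622222 = 799.577778
b = Sxy/Sxx = 799.577778/572.222222 = 1.397320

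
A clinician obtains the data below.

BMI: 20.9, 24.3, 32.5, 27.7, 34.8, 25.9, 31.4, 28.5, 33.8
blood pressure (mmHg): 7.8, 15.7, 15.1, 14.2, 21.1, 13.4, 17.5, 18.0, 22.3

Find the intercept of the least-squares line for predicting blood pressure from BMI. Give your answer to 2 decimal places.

n = 9, Σx = 259.8, Σy = 145.1, Σxy = 4326.2, Σx² = 7673.34
Sxx = Σx² − (Σx)²/n = 7673.34 − 7499.56 = 173.78
Sxy = Σxy − (Σx)(Σy)/n = 4326.2 − 4188.553333 = 137.646667
b = Sxy/Sxx = 137.646667/173.78 = 0.792074
a = ȳ − b·x̄ = 16.122222 − 0.792074·28.866667 = -6.742322

-6.74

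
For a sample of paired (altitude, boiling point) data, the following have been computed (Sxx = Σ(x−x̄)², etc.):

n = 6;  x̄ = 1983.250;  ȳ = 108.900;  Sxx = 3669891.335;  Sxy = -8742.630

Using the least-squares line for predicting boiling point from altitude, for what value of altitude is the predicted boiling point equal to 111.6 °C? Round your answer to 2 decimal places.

b = Sxy/Sxx = -8742.63/3669891.335 = -0.002382
a = ȳ − b·x̄ = 108.9 − (-0.002382)·1983.25 = 113.624614
Set a + b·x = 111.6: x = (111.6 − 113.624614) / (-0.002382) = 849.871760

849.87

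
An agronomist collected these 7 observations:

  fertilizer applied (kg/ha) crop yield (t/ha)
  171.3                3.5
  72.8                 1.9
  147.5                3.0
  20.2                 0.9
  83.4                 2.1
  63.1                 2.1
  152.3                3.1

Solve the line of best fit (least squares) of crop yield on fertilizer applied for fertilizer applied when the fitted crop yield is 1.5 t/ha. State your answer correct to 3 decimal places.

n = 7, Σx = 710.6, Σy = 16.6, Σxy = 1978.33, Σx² = 90940.28
Sxx = Σx² − (Σx)²/n = 90940.28 − 72136.051429 = 18804.228571
Sxy = Σxy − (Σx)(Σy)/n = 1978.33 − 1685.137143 = 293.192857
b = Sxy/Sxx = 293.192857/18804.228571 = 0.015592
a = ȳ − b·x̄ = 2.371429 − 0.015592·101.514286 = 0.788632
Set a + b·x = 1.5: x = (1.5 − 0.788632) / 0.015592 = 45.624309

45.624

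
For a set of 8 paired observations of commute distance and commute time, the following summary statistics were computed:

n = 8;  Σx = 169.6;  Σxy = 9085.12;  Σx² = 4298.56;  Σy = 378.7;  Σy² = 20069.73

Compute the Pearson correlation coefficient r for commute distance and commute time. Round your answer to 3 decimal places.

Sxx = Σx² − (Σx)²/n = 4298.56 − 3595.52 = 703.04
Sxy = Σxy − (Σx)(Σy)/n = 9085.12 − 8028.44 = 1056.68
Syy = Σy² − (Σy)²/n = 20069.73 − 17926.71125 = 2143.01875
r = Sxy/√(Sxx·Syy) = 1056.68/√(1506627.902) = 1056.68/1227.447719 = 0.860876

0.861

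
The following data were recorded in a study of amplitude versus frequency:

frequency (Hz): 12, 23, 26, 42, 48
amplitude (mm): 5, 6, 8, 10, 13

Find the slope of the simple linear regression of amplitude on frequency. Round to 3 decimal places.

0.212

n = 5, Σx = 151, Σy = 42, Σxy = 1450, Σx² = 5417
Sxx = Σx² − (Σx)²/n = 5417 − 4560.2 = 856.8
Sxy = Σxy − (Σx)(Σy)/n = 1450 − 1268.4 = 181.6
b = Sxy/Sxx = 181.6/856.8 = 0.211951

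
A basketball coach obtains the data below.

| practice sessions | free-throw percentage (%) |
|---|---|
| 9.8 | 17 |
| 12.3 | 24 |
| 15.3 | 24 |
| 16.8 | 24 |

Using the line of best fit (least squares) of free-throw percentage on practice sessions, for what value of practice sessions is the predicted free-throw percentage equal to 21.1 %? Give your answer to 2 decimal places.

12.27

n = 4, Σx = 54.2, Σy = 89, Σxy = 1232.2, Σx² = 763.66
Sxx = Σx² − (Σx)²/n = 763.66 − 734.41 = 29.25
Sxy = Σxy − (Σx)(Σy)/n = 1232.2 − 1205.95 = 26.25
b = Sxy/Sxx = 26.25/29.25 = 0.897436
a = ȳ − b·x̄ = 22.25 − 0.897436·13.55 = 10.089744
Set a + b·x = 21.1: x = (21.1 − 10.089744) / 0.897436 = 12.268571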